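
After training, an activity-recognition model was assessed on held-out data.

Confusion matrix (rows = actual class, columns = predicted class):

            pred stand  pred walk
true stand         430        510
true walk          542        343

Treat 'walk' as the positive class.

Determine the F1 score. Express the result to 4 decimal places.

0.3947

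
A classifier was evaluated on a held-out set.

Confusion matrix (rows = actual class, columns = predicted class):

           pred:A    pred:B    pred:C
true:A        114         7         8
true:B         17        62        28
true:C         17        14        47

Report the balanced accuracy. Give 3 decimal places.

0.689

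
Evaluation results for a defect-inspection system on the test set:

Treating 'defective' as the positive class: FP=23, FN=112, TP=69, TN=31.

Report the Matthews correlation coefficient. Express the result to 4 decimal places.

-0.0385

MCC = (TP·TN − FP·FN) / √((TP+FP)(TP+FN)(TN+FP)(TN+FN))
Numerator = 69·31 − 23·112 = -437
Denominator = √(92·181·54·143) = √128586744 = 11339.6095
MCC = -437 / 11339.6095 = -0.0385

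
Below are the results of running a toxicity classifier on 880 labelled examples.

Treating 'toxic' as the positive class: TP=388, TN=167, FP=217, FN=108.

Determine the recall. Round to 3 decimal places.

0.782

Recall = TP/(TP+FN) = 388/(388+108) = 388/496 = 0.782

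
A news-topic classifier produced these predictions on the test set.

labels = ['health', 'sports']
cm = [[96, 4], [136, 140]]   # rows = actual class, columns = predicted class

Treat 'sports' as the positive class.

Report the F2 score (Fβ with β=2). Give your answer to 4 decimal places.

Fβ = (1+β²)·TP / ((1+β²)·TP + β²·FN + FP), with β²=4
= 5·140 / (5·140 + 4·136 + 4) = 0.5609

0.5609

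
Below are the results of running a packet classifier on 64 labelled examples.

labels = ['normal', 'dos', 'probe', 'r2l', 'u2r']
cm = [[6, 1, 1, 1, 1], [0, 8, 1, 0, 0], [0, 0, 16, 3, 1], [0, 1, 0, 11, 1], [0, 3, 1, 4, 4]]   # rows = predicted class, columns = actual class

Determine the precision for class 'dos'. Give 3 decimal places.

precision = TP/(TP+FP).
dos: TP=8, FP=0+1+0+0=1 → 8/9 = 0.8889

0.889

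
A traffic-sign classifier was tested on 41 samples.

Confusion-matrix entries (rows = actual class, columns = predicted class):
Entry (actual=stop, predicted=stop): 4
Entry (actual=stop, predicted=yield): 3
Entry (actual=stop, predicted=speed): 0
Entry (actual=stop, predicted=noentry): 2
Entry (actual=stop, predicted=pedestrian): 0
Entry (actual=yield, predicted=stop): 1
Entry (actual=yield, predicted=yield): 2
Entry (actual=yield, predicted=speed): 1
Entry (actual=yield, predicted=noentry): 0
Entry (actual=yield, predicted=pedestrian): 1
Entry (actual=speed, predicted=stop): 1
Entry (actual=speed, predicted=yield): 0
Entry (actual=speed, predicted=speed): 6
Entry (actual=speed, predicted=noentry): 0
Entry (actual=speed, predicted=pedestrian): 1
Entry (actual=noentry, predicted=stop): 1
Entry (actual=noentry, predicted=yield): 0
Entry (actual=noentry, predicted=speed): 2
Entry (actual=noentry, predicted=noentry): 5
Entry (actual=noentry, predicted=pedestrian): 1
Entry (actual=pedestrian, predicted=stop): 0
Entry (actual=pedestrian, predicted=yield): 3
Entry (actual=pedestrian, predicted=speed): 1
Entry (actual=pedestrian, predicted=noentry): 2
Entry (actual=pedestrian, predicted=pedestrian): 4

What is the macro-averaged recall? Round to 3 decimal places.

0.510

Per-class recall (TP/(TP+FN)):
  stop: TP=4, FN=3+0+2+0=5 → 4/9 = 0.4444
  yield: TP=2, FN=1+1+0+1=3 → 2/5 = 0.4000
  speed: TP=6, FN=1+0+0+1=2 → 6/8 = 0.7500
  noentry: TP=5, FN=1+0+2+1=4 → 5/9 = 0.5556
  pedestrian: TP=4, FN=0+3+1+2=6 → 4/10 = 0.4000
Macro-recall = mean = (0.4444 + 0.4000 + 0.7500 + 0.5556 + 0.4000) / 5 = 0.510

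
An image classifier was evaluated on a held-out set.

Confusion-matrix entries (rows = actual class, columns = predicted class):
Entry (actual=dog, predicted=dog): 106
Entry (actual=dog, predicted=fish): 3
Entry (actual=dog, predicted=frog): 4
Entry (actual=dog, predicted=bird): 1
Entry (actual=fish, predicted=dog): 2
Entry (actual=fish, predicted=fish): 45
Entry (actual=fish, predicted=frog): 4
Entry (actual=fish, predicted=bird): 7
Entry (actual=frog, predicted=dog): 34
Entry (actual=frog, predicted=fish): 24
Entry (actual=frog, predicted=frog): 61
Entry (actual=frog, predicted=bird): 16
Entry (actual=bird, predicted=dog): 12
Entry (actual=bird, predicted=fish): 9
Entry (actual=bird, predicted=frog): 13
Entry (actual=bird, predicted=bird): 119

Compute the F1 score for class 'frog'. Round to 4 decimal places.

0.5622

F1 score = 2·TP/(2·TP+FP+FN).
frog: TP=61, FP=4+4+13=21, FN=34+24+16=74 → 122/217 = 0.56221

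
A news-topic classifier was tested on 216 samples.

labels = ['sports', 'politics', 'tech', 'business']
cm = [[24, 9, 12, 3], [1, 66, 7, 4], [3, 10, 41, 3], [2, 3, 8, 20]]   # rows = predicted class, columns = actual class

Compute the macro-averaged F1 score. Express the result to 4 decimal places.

0.6754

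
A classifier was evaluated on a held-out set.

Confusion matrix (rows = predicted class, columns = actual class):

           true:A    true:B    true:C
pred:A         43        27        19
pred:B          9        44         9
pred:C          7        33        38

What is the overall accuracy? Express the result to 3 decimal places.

0.546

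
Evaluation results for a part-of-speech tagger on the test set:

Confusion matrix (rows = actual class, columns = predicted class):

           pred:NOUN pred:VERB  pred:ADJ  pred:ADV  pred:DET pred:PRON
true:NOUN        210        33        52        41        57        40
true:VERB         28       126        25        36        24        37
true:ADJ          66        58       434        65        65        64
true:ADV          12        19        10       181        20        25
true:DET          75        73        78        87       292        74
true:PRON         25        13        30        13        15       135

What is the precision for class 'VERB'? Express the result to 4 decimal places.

0.3913

Take TP from the diagonal, FP from the rest of the 'VERB' prediction marginal, FN from the rest of the 'VERB' actual marginal.
precision = TP/(TP+FP).
VERB: TP=126, FP=33+58+19+73+13=196 → 126/322 = 0.39130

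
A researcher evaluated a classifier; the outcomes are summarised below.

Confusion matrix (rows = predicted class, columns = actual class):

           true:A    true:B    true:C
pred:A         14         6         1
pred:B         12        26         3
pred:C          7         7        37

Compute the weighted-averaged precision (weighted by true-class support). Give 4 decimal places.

Per-class precision (TP/(TP+FP)):
  A: TP=14, FP=6+1=7 → 14/21 = 0.66667
  B: TP=26, FP=12+3=15 → 26/41 = 0.63415
  C: TP=37, FP=7+7=14 → 37/51 = 0.72549
Weighted-precision = Σ (supportᵢ/N)·precisionᵢ with N=113: (33/113)·0.66667 + (39/113)·0.63415 + (41/113)·0.72549 = 0.6768

0.6768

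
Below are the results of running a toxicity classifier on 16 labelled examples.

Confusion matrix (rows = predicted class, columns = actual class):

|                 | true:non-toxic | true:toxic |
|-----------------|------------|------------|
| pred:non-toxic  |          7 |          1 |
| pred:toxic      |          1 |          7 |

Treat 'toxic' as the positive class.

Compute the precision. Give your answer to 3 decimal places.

Precision = TP/(TP+FP) = 7/(7+1) = 7/8 = 0.875

0.875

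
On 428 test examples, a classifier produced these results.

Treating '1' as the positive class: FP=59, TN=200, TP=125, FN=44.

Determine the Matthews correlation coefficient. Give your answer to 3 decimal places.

0.505

MCC = (TP·TN − FP·FN) / √((TP+FP)(TP+FN)(TN+FP)(TN+FN))
Numerator = 125·200 − 59·44 = 22404
Denominator = √(184·169·259·244) = √1965142816 = 44329.9314
MCC = 22404 / 44329.9314 = 0.505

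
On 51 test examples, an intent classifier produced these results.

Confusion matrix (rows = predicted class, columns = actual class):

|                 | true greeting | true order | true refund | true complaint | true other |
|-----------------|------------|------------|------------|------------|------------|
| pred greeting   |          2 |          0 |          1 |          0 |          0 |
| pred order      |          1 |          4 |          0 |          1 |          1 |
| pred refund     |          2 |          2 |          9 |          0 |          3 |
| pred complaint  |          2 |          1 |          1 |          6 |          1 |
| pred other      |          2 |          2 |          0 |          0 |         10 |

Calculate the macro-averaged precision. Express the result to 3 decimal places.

0.612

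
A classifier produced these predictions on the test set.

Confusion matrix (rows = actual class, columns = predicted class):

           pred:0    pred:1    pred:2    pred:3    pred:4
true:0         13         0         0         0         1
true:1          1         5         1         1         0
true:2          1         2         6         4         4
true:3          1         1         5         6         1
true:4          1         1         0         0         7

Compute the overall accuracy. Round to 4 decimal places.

Accuracy = trace / total = (13+5+6+6+7=37) / 62 = 37/62 = 0.5968

0.5968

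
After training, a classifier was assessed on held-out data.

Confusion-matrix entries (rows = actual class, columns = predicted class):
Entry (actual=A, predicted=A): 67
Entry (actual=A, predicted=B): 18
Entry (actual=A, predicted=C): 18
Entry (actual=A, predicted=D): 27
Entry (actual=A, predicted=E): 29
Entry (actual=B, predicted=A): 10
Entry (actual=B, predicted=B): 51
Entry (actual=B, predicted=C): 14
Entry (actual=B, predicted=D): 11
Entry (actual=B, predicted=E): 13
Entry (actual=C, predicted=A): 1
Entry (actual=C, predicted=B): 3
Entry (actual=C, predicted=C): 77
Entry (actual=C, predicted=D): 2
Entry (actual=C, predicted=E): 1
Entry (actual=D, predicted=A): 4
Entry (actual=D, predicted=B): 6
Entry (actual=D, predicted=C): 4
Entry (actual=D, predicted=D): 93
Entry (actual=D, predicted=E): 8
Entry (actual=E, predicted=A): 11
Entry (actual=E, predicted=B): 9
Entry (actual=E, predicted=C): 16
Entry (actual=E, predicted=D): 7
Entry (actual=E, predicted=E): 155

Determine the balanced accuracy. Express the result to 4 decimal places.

0.6889

Balanced accuracy = mean of per-class recall.
  A: recall = 67/159 = 0.42138
  B: recall = 51/99 = 0.51515
  C: recall = 77/84 = 0.91667
  D: recall = 93/115 = 0.80870
  E: recall = 155/198 = 0.78283
Mean = (0.42138 + 0.51515 + 0.91667 + 0.80870 + 0.78283) / 5 = 0.6889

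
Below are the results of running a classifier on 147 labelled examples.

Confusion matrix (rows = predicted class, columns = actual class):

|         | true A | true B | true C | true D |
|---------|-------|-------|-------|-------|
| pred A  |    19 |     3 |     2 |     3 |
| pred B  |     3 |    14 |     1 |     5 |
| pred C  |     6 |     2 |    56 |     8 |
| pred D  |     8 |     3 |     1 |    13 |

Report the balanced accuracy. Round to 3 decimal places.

0.636

Balanced accuracy = mean of per-class recall.
  A: recall = 19/36 = 0.5278
  B: recall = 14/22 = 0.6364
  C: recall = 56/60 = 0.9333
  D: recall = 13/29 = 0.4483
Mean = (0.5278 + 0.6364 + 0.9333 + 0.4483) / 4 = 0.636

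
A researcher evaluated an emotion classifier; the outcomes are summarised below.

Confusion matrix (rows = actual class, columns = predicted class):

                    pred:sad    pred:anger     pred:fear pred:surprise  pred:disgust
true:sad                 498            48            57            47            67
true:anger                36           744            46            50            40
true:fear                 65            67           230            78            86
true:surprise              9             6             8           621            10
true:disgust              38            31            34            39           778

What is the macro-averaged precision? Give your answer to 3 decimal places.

0.750

Per-class precision (TP/(TP+FP)):
  sad: TP=498, FP=36+65+9+38=148 → 498/646 = 0.7709
  anger: TP=744, FP=48+67+6+31=152 → 744/896 = 0.8304
  fear: TP=230, FP=57+46+8+34=145 → 230/375 = 0.6133
  surprise: TP=621, FP=47+50+78+39=214 → 621/835 = 0.7437
  disgust: TP=778, FP=67+40+86+10=203 → 778/981 = 0.7931
Macro-precision = mean = (0.7709 + 0.8304 + 0.6133 + 0.7437 + 0.7931) / 5 = 0.750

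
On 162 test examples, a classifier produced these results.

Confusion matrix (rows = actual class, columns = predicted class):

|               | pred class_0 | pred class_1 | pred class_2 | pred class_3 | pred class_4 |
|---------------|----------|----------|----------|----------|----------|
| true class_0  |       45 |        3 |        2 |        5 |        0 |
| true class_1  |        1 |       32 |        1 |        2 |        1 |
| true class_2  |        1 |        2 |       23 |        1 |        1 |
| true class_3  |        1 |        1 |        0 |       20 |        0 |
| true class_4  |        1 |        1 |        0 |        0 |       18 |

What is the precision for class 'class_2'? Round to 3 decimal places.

0.885

Take TP from the diagonal, FP from the rest of the 'class_2' prediction marginal, FN from the rest of the 'class_2' actual marginal.
precision = TP/(TP+FP).
class_2: TP=23, FP=2+1+0+0=3 → 23/26 = 0.8846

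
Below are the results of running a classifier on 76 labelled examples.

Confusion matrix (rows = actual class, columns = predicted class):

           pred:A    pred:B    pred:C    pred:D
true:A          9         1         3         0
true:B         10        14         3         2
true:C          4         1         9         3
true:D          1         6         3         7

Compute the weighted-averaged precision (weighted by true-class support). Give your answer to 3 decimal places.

0.549

Per-class precision (TP/(TP+FP)):
  A: TP=9, FP=10+4+1=15 → 9/24 = 0.3750
  B: TP=14, FP=1+1+6=8 → 14/22 = 0.6364
  C: TP=9, FP=3+3+3=9 → 9/18 = 0.5000
  D: TP=7, FP=0+2+3=5 → 7/12 = 0.5833
Weighted-precision = Σ (supportᵢ/N)·precisionᵢ with N=76: (13/76)·0.3750 + (29/76)·0.6364 + (17/76)·0.5000 + (17/76)·0.5833 = 0.549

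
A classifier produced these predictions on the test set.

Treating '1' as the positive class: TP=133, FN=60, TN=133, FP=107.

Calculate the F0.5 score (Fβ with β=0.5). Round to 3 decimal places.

0.577

Fβ = (1+β²)·TP / ((1+β²)·TP + β²·FN + FP), with β²=1/4
= 1.25·133 / (1.25·133 + 0.25·60 + 107) = 0.577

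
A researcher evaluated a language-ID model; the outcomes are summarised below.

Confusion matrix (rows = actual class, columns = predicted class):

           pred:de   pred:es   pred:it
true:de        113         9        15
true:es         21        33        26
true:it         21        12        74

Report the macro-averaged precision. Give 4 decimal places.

0.6612

Per-class precision (TP/(TP+FP)):
  de: TP=113, FP=21+21=42 → 113/155 = 0.72903
  es: TP=33, FP=9+12=21 → 33/54 = 0.61111
  it: TP=74, FP=15+26=41 → 74/115 = 0.64348
Macro-precision = mean = (0.72903 + 0.61111 + 0.64348) / 3 = 0.6612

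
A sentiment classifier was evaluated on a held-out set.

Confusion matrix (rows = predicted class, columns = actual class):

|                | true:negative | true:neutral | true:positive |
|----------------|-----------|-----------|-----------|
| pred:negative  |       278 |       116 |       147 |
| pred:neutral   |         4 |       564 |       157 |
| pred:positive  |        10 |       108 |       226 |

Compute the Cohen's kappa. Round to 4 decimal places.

0.4807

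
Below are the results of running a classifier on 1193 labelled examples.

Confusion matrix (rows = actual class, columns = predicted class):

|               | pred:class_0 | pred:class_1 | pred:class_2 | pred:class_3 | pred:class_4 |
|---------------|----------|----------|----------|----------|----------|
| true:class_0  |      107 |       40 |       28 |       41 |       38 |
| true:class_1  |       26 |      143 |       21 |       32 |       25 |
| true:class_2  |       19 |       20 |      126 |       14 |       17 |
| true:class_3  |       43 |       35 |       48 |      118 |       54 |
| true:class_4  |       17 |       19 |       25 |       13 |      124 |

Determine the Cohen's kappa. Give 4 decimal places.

Observed agreement pₒ = trace/N = 618/1193 = 0.51802
Expected agreement pₑ = Σ (rowᵢ·colᵢ)/N² = (254·212 + 247·257 + 196·248 + 298·218 + 198·258)/1193² = 0.19813
κ = (pₒ − pₑ)/(1 − pₑ) = (0.51802 − 0.19813)/(1 − 0.19813) = 0.3989

0.3989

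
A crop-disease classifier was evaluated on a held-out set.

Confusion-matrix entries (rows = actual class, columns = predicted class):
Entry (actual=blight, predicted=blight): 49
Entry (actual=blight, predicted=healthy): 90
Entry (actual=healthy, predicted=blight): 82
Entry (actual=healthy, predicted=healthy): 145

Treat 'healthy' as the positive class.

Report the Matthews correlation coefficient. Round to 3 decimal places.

-0.009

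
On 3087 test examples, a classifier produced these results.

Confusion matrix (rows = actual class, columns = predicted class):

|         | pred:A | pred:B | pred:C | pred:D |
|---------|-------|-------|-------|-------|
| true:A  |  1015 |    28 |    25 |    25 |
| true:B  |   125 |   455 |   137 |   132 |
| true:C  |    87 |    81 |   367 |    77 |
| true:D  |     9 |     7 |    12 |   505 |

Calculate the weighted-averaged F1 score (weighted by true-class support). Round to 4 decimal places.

0.7482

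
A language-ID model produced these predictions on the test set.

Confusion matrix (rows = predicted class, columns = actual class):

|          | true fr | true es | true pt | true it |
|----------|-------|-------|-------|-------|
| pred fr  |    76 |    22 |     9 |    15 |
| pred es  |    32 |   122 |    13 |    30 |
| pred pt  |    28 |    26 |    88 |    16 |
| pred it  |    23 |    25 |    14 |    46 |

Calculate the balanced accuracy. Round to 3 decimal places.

Balanced accuracy = mean of per-class recall.
  fr: recall = 76/159 = 0.4780
  es: recall = 122/195 = 0.6256
  pt: recall = 88/124 = 0.7097
  it: recall = 46/107 = 0.4299
Mean = (0.4780 + 0.6256 + 0.7097 + 0.4299) / 4 = 0.561

0.561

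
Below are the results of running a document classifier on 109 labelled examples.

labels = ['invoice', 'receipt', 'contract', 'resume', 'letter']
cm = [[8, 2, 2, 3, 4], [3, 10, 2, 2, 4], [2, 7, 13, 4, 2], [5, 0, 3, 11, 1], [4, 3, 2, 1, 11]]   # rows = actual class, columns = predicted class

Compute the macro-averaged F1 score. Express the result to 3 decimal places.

Per-class F1 score (2·TP/(2·TP+FP+FN)):
  invoice: TP=8, FP=3+2+5+4=14, FN=2+2+3+4=11 → 16/41 = 0.3902
  receipt: TP=10, FP=2+7+0+3=12, FN=3+2+2+4=11 → 20/43 = 0.4651
  contract: TP=13, FP=2+2+3+2=9, FN=2+7+4+2=15 → 26/50 = 0.5200
  resume: TP=11, FP=3+2+4+1=10, FN=5+0+3+1=9 → 22/41 = 0.5366
  letter: TP=11, FP=4+4+2+1=11, FN=4+3+2+1=10 → 22/43 = 0.5116
Macro-F1 score = mean = (0.3902 + 0.4651 + 0.5200 + 0.5366 + 0.5116) / 5 = 0.485

0.485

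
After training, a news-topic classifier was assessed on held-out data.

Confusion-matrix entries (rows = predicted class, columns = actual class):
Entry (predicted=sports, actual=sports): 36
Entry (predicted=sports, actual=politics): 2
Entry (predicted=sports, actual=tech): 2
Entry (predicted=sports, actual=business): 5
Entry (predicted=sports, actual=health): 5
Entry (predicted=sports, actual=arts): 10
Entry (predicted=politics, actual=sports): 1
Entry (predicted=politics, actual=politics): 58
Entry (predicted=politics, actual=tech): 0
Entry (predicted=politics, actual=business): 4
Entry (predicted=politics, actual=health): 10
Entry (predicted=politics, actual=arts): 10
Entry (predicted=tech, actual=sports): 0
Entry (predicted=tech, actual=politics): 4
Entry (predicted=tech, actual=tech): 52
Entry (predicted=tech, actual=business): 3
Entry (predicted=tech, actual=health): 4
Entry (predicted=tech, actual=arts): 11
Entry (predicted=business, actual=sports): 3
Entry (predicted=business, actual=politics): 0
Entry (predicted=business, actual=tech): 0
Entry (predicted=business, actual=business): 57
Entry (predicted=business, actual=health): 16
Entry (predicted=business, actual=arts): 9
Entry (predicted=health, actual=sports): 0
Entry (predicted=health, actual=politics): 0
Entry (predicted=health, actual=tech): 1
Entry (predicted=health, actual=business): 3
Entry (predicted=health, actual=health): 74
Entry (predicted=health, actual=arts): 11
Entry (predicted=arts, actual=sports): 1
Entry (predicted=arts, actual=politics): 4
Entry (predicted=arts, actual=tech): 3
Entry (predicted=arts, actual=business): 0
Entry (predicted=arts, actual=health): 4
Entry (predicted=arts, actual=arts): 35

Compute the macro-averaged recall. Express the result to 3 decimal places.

0.747

Per-class recall (TP/(TP+FN)):
  sports: TP=36, FN=1+0+3+0+1=5 → 36/41 = 0.8780
  politics: TP=58, FN=2+4+0+0+4=10 → 58/68 = 0.8529
  tech: TP=52, FN=2+0+0+1+3=6 → 52/58 = 0.8966
  business: TP=57, FN=5+4+3+3+0=15 → 57/72 = 0.7917
  health: TP=74, FN=5+10+4+16+4=39 → 74/113 = 0.6549
  arts: TP=35, FN=10+10+11+9+11=51 → 35/86 = 0.4070
Macro-recall = mean = (0.8780 + 0.8529 + 0.8966 + 0.7917 + 0.6549 + 0.4070) / 6 = 0.747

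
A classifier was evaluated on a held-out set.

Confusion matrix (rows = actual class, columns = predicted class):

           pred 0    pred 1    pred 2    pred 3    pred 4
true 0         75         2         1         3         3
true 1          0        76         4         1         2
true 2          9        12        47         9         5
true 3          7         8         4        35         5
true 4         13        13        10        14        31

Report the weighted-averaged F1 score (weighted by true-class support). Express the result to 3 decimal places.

0.663

Per-class F1 score (2·TP/(2·TP+FP+FN)):
  0: TP=75, FP=0+9+7+13=29, FN=2+1+3+3=9 → 150/188 = 0.7979
  1: TP=76, FP=2+12+8+13=35, FN=0+4+1+2=7 → 152/194 = 0.7835
  2: TP=47, FP=1+4+4+10=19, FN=9+12+9+5=35 → 94/148 = 0.6351
  3: TP=35, FP=3+1+9+14=27, FN=7+8+4+5=24 → 70/121 = 0.5785
  4: TP=31, FP=3+2+5+5=15, FN=13+13+10+14=50 → 62/127 = 0.4882
Weighted-F1 score = Σ (supportᵢ/N)·F1 scoreᵢ with N=389: (84/389)·0.7979 + (83/389)·0.7835 + (82/389)·0.6351 + (59/389)·0.5785 + (81/389)·0.4882 = 0.663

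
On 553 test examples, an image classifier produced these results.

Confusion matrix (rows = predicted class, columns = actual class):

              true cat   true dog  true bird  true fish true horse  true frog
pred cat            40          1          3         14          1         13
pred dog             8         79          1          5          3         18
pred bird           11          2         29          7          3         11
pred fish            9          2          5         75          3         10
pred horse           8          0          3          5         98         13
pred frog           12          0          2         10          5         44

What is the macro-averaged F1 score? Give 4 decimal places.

Per-class F1 score (2·TP/(2·TP+FP+FN)):
  cat: TP=40, FP=1+3+14+1+13=32, FN=8+11+9+8+12=48 → 80/160 = 0.50000
  dog: TP=79, FP=8+1+5+3+18=35, FN=1+2+2+0+0=5 → 158/198 = 0.79798
  bird: TP=29, FP=11+2+7+3+11=34, FN=3+1+5+3+2=14 → 58/106 = 0.54717
  fish: TP=75, FP=9+2+5+3+10=29, FN=14+5+7+5+10=41 → 150/220 = 0.68182
  horse: TP=98, FP=8+0+3+5+13=29, FN=1+3+3+3+5=15 → 196/240 = 0.81667
  frog: TP=44, FP=12+0+2+10+5=29, FN=13+18+11+10+13=65 → 88/182 = 0.48352
Macro-F1 score = mean = (0.50000 + 0.79798 + 0.54717 + 0.68182 + 0.81667 + 0.48352) / 6 = 0.6379

0.6379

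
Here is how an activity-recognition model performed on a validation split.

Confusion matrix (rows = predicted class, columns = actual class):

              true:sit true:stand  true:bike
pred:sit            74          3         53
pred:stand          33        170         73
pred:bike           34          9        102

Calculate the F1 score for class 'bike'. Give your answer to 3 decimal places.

One-vs-rest for 'bike': TP = diagonal; FP = other classes predicted 'bike'; FN = 'bike' predicted as other.
F1 score = 2·TP/(2·TP+FP+FN).
bike: TP=102, FP=34+9=43, FN=53+73=126 → 204/373 = 0.5469

0.547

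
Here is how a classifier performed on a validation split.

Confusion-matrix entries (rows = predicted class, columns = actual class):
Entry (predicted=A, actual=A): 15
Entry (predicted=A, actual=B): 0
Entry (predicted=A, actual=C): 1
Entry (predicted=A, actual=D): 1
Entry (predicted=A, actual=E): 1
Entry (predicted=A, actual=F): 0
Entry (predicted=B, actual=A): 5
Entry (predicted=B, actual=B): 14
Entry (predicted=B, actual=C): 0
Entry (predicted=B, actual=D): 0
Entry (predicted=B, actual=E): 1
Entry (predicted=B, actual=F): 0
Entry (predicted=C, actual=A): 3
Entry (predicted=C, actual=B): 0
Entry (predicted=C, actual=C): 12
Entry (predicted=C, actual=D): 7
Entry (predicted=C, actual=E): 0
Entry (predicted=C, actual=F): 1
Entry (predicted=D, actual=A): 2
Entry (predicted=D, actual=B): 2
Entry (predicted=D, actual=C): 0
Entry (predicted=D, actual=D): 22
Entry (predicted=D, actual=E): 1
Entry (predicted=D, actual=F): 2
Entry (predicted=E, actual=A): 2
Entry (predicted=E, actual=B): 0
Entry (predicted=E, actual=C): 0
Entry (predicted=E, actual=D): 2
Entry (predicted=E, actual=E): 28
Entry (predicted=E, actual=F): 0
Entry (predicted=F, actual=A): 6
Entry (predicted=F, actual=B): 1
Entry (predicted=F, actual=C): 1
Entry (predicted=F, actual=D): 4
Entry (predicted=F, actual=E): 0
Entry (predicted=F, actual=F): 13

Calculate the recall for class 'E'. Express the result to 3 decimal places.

Take TP from the diagonal, FP from the rest of the 'E' prediction marginal, FN from the rest of the 'E' actual marginal.
recall = TP/(TP+FN).
E: TP=28, FN=1+1+0+1+0=3 → 28/31 = 0.9032

0.903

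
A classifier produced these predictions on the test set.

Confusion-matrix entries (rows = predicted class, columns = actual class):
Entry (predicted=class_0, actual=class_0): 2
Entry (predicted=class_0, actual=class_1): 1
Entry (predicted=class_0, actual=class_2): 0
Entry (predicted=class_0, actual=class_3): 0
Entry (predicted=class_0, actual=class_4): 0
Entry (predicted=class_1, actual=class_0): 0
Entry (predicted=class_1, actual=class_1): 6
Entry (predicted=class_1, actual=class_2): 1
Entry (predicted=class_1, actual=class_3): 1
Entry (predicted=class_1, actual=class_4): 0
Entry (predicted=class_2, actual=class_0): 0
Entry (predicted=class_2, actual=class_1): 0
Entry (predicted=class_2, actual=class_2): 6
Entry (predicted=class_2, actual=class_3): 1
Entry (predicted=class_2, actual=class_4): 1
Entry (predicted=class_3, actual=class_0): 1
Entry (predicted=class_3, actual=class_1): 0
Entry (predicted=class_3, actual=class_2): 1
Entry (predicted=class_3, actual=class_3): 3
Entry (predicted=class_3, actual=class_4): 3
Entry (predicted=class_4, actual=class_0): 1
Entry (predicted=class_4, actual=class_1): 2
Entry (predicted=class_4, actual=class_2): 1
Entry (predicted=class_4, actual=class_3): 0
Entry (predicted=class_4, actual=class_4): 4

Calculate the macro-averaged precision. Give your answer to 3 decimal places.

0.608

Per-class precision (TP/(TP+FP)):
  class_0: TP=2, FP=1+0+0+0=1 → 2/3 = 0.6667
  class_1: TP=6, FP=0+1+1+0=2 → 6/8 = 0.7500
  class_2: TP=6, FP=0+0+1+1=2 → 6/8 = 0.7500
  class_3: TP=3, FP=1+0+1+3=5 → 3/8 = 0.3750
  class_4: TP=4, FP=1+2+1+0=4 → 4/8 = 0.5000
Macro-precision = mean = (0.6667 + 0.7500 + 0.7500 + 0.3750 + 0.5000) / 5 = 0.608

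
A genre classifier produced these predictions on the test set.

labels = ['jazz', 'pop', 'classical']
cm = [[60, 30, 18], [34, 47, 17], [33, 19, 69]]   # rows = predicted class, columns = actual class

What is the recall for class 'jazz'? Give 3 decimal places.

Treat 'jazz' as positive and all other classes as negative.
recall = TP/(TP+FN).
jazz: TP=60, FN=34+33=67 → 60/127 = 0.4724

0.472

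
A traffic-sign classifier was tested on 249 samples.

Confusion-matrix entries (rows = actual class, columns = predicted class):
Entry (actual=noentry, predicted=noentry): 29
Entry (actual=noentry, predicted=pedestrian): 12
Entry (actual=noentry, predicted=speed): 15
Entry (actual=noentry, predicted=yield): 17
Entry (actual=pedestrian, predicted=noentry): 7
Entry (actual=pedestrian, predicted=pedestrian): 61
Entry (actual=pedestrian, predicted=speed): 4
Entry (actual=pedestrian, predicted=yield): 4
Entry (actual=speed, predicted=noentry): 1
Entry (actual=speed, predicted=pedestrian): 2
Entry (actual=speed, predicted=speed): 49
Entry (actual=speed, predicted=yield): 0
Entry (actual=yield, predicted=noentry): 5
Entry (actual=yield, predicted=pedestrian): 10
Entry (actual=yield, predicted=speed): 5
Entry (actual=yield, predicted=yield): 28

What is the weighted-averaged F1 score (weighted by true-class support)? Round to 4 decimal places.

Per-class F1 score (2·TP/(2·TP+FP+FN)):
  noentry: TP=29, FP=7+1+5=13, FN=12+15+17=44 → 58/115 = 0.50435
  pedestrian: TP=61, FP=12+2+10=24, FN=7+4+4=15 → 122/161 = 0.75776
  speed: TP=49, FP=15+4+5=24, FN=1+2+0=3 → 98/125 = 0.78400
  yield: TP=28, FP=17+4+0=21, FN=5+10+5=20 → 56/97 = 0.57732
Weighted-F1 score = Σ (supportᵢ/N)·F1 scoreᵢ with N=249: (73/249)·0.50435 + (76/249)·0.75776 + (52/249)·0.78400 + (48/249)·0.57732 = 0.6542

0.6542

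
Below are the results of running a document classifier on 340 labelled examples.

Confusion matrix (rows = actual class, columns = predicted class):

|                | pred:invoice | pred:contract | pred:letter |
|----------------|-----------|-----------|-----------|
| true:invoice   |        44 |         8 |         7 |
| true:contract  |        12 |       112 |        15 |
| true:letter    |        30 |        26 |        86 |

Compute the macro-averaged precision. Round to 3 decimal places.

0.692

Per-class precision (TP/(TP+FP)):
  invoice: TP=44, FP=12+30=42 → 44/86 = 0.5116
  contract: TP=112, FP=8+26=34 → 112/146 = 0.7671
  letter: TP=86, FP=7+15=22 → 86/108 = 0.7963
Macro-precision = mean = (0.5116 + 0.7671 + 0.7963) / 3 = 0.692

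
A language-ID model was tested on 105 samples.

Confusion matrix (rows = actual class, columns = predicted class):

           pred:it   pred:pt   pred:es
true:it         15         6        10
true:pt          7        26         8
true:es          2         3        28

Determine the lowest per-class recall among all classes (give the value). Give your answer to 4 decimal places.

Per-class recall (TP/(TP+FN)):
  it: TP=15, FN=6+10=16 → 15/31 = 0.48387
  pt: TP=26, FN=7+8=15 → 26/41 = 0.63415
  es: TP=28, FN=2+3=5 → 28/33 = 0.84848
Lowest is class 'it' with recall = 0.4839.

0.4839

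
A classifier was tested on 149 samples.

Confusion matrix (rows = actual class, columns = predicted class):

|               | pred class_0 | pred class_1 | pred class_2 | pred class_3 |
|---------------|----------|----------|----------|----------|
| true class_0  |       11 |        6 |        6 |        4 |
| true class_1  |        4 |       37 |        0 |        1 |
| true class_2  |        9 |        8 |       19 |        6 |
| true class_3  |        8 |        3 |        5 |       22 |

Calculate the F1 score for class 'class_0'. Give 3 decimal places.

0.373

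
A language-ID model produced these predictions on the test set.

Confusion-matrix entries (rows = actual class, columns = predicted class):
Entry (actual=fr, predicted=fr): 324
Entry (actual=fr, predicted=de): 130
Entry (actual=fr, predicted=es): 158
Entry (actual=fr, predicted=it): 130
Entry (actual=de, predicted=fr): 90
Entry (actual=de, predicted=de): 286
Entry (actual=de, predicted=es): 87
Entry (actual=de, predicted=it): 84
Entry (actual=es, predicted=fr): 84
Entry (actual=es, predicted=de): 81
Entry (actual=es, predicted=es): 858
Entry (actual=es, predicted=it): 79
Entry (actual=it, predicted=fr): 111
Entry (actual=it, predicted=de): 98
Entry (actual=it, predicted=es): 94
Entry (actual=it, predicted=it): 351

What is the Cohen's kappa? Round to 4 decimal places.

Observed agreement pₒ = trace/N = 1819/3045 = 0.59737
Expected agreement pₑ = Σ (rowᵢ·colᵢ)/N² = (742·609 + 547·595 + 1102·1197 + 654·644)/3045² = 0.27153
κ = (pₒ − pₑ)/(1 − pₑ) = (0.59737 − 0.27153)/(1 − 0.27153) = 0.4473

0.4473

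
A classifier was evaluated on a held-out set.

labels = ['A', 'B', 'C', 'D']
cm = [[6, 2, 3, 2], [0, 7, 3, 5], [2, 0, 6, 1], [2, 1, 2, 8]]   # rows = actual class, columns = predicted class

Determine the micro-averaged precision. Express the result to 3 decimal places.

Micro-averaging pools counts across classes: ΣTP=27, ΣFP=23, ΣFN=23.
Micro-precision = TP/(TP+FP) on pooled counts = 0.540 (equals overall accuracy in single-label multiclass).

0.540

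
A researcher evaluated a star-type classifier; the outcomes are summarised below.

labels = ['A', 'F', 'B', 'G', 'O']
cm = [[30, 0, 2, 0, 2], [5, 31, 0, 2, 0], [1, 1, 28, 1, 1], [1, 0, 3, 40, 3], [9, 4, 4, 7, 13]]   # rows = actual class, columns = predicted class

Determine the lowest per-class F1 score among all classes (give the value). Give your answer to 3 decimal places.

Per-class F1 score (2·TP/(2·TP+FP+FN)):
  A: TP=30, FP=5+1+1+9=16, FN=0+2+0+2=4 → 60/80 = 0.7500
  F: TP=31, FP=0+1+0+4=5, FN=5+0+2+0=7 → 62/74 = 0.8378
  B: TP=28, FP=2+0+3+4=9, FN=1+1+1+1=4 → 56/69 = 0.8116
  G: TP=40, FP=0+2+1+7=10, FN=1+0+3+3=7 → 80/97 = 0.8247
  O: TP=13, FP=2+0+1+3=6, FN=9+4+4+7=24 → 26/56 = 0.4643
Lowest is class 'O' with F1 score = 0.464.

0.464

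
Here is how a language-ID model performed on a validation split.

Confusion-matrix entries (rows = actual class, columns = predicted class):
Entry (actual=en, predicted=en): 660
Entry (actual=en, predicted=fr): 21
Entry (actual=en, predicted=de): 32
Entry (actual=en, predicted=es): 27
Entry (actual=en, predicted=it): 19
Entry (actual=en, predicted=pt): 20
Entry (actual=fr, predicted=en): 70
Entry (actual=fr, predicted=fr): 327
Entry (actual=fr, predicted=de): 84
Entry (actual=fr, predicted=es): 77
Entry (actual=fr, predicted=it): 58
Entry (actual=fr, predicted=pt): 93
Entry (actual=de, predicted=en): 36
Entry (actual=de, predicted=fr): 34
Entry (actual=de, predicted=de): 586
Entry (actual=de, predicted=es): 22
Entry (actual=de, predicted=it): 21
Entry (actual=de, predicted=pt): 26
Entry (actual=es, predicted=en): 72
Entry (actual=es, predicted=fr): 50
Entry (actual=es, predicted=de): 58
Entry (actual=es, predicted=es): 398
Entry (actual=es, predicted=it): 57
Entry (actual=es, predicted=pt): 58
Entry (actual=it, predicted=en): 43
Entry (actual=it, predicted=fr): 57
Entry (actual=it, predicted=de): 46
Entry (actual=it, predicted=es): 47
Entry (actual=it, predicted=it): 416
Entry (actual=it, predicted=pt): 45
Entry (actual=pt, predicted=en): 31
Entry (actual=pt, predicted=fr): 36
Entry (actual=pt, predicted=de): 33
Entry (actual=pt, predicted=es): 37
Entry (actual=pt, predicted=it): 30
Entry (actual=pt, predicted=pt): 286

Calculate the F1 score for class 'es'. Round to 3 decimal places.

Treat 'es' as positive and all other classes as negative.
F1 score = 2·TP/(2·TP+FP+FN).
es: TP=398, FP=27+77+22+47+37=210, FN=72+50+58+57+58=295 → 796/1301 = 0.6118

0.612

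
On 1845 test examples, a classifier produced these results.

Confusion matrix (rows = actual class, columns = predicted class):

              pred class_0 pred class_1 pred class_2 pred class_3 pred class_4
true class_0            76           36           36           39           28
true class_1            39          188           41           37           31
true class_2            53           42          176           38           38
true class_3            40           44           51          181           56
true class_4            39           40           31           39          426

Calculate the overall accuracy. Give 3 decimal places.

Accuracy = trace / total = (76+188+176+181+426=1047) / 1845 = 1047/1845 = 0.567

0.567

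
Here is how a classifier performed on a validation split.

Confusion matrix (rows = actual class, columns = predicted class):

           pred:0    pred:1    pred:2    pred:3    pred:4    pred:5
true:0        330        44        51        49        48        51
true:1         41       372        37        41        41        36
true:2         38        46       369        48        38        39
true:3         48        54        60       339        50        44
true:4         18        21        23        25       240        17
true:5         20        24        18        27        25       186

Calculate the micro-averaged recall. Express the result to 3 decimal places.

Micro-averaging pools counts across classes: ΣTP=1836, ΣFP=1122, ΣFN=1122.
Micro-recall = TP/(TP+FN) on pooled counts = 0.621 (equals overall accuracy in single-label multiclass).

0.621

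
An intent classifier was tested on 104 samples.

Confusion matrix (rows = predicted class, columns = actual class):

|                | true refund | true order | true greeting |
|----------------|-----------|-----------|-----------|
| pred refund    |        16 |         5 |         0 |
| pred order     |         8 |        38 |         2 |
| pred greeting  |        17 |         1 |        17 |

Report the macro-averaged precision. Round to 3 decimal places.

0.680

Per-class precision (TP/(TP+FP)):
  refund: TP=16, FP=5+0=5 → 16/21 = 0.7619
  order: TP=38, FP=8+2=10 → 38/48 = 0.7917
  greeting: TP=17, FP=17+1=18 → 17/35 = 0.4857
Macro-precision = mean = (0.7619 + 0.7917 + 0.4857) / 3 = 0.680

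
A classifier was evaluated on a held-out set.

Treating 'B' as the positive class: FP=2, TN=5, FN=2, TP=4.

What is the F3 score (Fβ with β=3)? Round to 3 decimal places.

Fβ = (1+β²)·TP / ((1+β²)·TP + β²·FN + FP), with β²=9
= 10·4 / (10·4 + 9·2 + 2) = 0.667

0.667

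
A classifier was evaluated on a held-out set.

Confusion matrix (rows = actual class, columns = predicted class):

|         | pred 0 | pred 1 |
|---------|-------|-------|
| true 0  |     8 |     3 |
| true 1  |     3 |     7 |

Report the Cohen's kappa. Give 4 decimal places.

0.4273

Observed agreement pₒ = trace/N = 15/21 = 0.71429
Expected agreement pₑ = Σ (rowᵢ·colᵢ)/N² = (11·11 + 10·10)/21² = 0.50113
κ = (pₒ − pₑ)/(1 − pₑ) = (0.71429 − 0.50113)/(1 − 0.50113) = 0.4273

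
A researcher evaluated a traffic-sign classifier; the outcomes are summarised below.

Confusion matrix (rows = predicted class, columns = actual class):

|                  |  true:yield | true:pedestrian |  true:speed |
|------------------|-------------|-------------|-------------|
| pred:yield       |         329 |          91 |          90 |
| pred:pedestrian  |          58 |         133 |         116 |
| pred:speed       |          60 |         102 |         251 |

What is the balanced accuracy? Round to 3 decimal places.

0.564

Balanced accuracy = mean of per-class recall.
  yield: recall = 329/447 = 0.7360
  pedestrian: recall = 133/326 = 0.4080
  speed: recall = 251/457 = 0.5492
Mean = (0.7360 + 0.4080 + 0.5492) / 3 = 0.564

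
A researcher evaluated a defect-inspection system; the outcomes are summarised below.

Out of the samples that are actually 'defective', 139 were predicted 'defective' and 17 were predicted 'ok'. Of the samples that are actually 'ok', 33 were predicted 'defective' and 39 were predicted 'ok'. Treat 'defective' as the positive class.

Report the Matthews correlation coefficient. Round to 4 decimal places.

0.4673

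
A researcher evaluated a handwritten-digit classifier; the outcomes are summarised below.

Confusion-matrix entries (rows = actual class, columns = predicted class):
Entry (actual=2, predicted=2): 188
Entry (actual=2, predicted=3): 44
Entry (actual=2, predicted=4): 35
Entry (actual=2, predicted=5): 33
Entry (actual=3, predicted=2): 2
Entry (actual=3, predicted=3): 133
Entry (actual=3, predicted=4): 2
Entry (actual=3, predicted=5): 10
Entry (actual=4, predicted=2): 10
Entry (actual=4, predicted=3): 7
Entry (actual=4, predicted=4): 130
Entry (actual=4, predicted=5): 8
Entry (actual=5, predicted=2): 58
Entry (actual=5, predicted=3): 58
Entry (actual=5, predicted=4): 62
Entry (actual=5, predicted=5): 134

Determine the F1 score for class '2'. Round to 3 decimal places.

Treat '2' as positive and all other classes as negative.
F1 score = 2·TP/(2·TP+FP+FN).
2: TP=188, FP=2+10+58=70, FN=44+35+33=112 → 376/558 = 0.6738

0.674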